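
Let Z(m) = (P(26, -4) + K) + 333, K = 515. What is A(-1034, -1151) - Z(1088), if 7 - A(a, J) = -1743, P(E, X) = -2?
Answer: 904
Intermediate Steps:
A(a, J) = 1750 (A(a, J) = 7 - 1*(-1743) = 7 + 1743 = 1750)
Z(m) = 846 (Z(m) = (-2 + 515) + 333 = 513 + 333 = 846)
A(-1034, -1151) - Z(1088) = 1750 - 1*846 = 1750 - 846 = 904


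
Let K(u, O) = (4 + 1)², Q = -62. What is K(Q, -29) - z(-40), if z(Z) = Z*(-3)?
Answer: -95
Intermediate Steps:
K(u, O) = 25 (K(u, O) = 5² = 25)
z(Z) = -3*Z
K(Q, -29) - z(-40) = 25 - (-3)*(-40) = 25 - 1*120 = 25 - 120 = -95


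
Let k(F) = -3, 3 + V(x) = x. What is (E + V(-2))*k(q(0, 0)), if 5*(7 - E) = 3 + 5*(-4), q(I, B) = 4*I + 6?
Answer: -81/5 ≈ -16.200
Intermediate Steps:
q(I, B) = 6 + 4*I
V(x) = -3 + x
E = 52/5 (E = 7 - (3 + 5*(-4))/5 = 7 - (3 - 20)/5 = 7 - 1/5*(-17) = 7 + 17/5 = 52/5 ≈ 10.400)
(E + V(-2))*k(q(0, 0)) = (52/5 + (-3 - 2))*(-3) = (52/5 - 5)*(-3) = (27/5)*(-3) = -81/5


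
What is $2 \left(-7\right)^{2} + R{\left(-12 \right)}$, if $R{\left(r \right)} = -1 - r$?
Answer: $109$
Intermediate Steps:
$2 \left(-7\right)^{2} + R{\left(-12 \right)} = 2 \left(-7\right)^{2} - -11 = 2 \cdot 49 + \left(-1 + 12\right) = 98 + 11 = 109$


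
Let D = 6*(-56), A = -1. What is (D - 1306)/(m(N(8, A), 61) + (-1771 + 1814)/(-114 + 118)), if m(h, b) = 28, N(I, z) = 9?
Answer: -6568/155 ≈ -42.374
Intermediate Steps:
D = -336
(D - 1306)/(m(N(8, A), 61) + (-1771 + 1814)/(-114 + 118)) = (-336 - 1306)/(28 + (-1771 + 1814)/(-114 + 118)) = -1642/(28 + 43/4) = -1642/155/4 = -1642*4/155 = -6568/155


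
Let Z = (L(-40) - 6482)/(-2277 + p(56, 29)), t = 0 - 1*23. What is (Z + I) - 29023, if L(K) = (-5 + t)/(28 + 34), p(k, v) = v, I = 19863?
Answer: -159535281/17422 ≈ -9157.1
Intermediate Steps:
t = -23 (t = 0 - 23 = -23)
L(K) = -14/31 (L(K) = (-5 - 23)/(28 + 34) = -28/62 = -28*1/62 = -14/31)
Z = 50239/17422 (Z = (-14/31 - 6482)/(-2277 + 29) = -200956/31/(-2248) = -200956/31*(-1/2248) = 50239/17422 ≈ 2.8837)
(Z + I) - 29023 = (50239/17422 + 19863) - 29023 = 346103425/17422 - 29023 = -159535281/17422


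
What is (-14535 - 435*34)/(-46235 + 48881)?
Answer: -9775/882 ≈ -11.083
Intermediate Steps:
(-14535 - 435*34)/(-46235 + 48881) = (-14535 - 14790)/2646 = -29325*1/2646 = -9775/882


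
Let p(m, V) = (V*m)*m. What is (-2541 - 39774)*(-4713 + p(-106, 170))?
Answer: -80627297205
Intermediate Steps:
p(m, V) = V*m²
(-2541 - 39774)*(-4713 + p(-106, 170)) = (-2541 - 39774)*(-4713 + 170*(-106)²) = -42315*(-4713 + 170*11236) = -42315*(-4713 + 1910120) = -42315*1905407 = -80627297205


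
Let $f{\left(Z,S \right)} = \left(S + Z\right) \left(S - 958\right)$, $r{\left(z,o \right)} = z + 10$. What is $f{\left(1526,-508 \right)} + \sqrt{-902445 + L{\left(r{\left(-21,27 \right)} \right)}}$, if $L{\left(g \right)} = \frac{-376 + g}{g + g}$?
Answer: $-1492388 + \frac{i \sqrt{436774866}}{22} \approx -1.4924 \cdot 10^{6} + 949.96 i$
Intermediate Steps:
$r{\left(z,o \right)} = 10 + z$
$f{\left(Z,S \right)} = \left(-958 + S\right) \left(S + Z\right)$ ($f{\left(Z,S \right)} = \left(S + Z\right) \left(-958 + S\right) = \left(-958 + S\right) \left(S + Z\right)$)
$L{\left(g \right)} = \frac{-376 + g}{2 g}$
$f{\left(1526,-508 \right)} + \sqrt{-902445 + L{\left(r{\left(-21,27 \right)} \right)}} = \left(\left(-508\right)^{2} - -486664 - 1461908 - 775208\right) + \sqrt{-902445 + \frac{-376 + \left(10 - 21\right)}{2 \left(10 - 21\right)}} = \left(258064 + 486664 - 1461908 - 775208\right) + \sqrt{-902445 + \frac{-376 - 11}{2 \left(-11\right)}} = -1492388 + \sqrt{-902445 + \frac{1}{2} \left(- \frac{1}{11}\right) \left(-387\right)} = -1492388 + \sqrt{-902445 + \frac{387}{22}} = -1492388 + \sqrt{- \frac{19853403}{22}} = -1492388 + \frac{i \sqrt{436774866}}{22}$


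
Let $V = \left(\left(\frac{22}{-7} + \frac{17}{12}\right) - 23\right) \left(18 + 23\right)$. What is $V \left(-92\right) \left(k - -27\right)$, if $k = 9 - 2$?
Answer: $\frac{66592774}{21} \approx 3.1711 \cdot 10^{6}$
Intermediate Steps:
$k = 7$
$V = - \frac{85157}{84}$ ($V = \left(\left(22 \left(- \frac{1}{7}\right) + 17 \cdot \frac{1}{12}\right) - 23\right) 41 = \left(\left(- \frac{22}{7} + \frac{17}{12}\right) - 23\right) 41 = \left(- \frac{145}{84} - 23\right) 41 = \left(- \frac{2077}{84}\right) 41 = - \frac{85157}{84} \approx -1013.8$)
$V \left(-92\right) \left(k - -27\right) = \left(- \frac{85157}{84}\right) \left(-92\right) \left(7 - -27\right) = \frac{1958611 \left(7 + 27\right)}{21} = \frac{1958611}{21} \cdot 34 = \frac{66592774}{21}$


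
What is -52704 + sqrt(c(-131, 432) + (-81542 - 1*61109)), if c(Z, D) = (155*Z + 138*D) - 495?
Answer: -52704 + I*sqrt(103835) ≈ -52704.0 + 322.23*I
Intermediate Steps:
c(Z, D) = -495 + 138*D + 155*Z (c(Z, D) = (138*D + 155*Z) - 495 = -495 + 138*D + 155*Z)
-52704 + sqrt(c(-131, 432) + (-81542 - 1*61109)) = -52704 + sqrt((-495 + 138*432 + 155*(-131)) + (-81542 - 1*61109)) = -52704 + sqrt((-495 + 59616 - 20305) + (-81542 - 61109)) = -52704 + sqrt(38816 - 142651) = -52704 + sqrt(-103835) = -52704 + I*sqrt(103835)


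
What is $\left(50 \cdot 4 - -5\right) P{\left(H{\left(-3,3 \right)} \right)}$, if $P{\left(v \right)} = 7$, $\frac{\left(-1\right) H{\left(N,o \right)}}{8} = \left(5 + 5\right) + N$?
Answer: $1435$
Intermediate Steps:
$H{\left(N,o \right)} = -80 - 8 N$ ($H{\left(N,o \right)} = - 8 \left(\left(5 + 5\right) + N\right) = - 8 \left(10 + N\right) = -80 - 8 N$)
$\left(50 \cdot 4 - -5\right) P{\left(H{\left(-3,3 \right)} \right)} = \left(50 \cdot 4 - -5\right) 7 = \left(200 + \left(-49 + 54\right)\right) 7 = \left(200 + 5\right) 7 = 205 \cdot 7 = 1435$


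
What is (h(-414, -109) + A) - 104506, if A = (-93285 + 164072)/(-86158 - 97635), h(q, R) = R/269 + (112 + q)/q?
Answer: -46501315005449/444962853 ≈ -1.0451e+5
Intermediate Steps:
h(q, R) = R/269 + (112 + q)/q (h(q, R) = R*(1/269) + (112 + q)/q = R/269 + (112 + q)/q)
A = -70787/183793 (A = 70787/(-183793) = 70787*(-1/183793) = -70787/183793 ≈ -0.38515)
(h(-414, -109) + A) - 104506 = ((1 + 112/(-414) + (1/269)*(-109)) - 70787/183793) - 104506 = ((1 + 112*(-1/414) - 109/269) - 70787/183793) - 104506 = ((1 - 56/207 - 109/269) - 70787/183793) - 104506 = (18056/55683 - 70787/183793) - 104506 = -27089831/444962853 - 104506 = -46501315005449/444962853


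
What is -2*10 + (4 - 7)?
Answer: -23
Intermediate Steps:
-2*10 + (4 - 7) = -20 - 3 = -23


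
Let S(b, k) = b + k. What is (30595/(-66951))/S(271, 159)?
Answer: -6119/5757786 ≈ -0.0010627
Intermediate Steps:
(30595/(-66951))/S(271, 159) = (30595/(-66951))/(271 + 159) = (30595*(-1/66951))/430 = -30595/66951*1/430 = -6119/5757786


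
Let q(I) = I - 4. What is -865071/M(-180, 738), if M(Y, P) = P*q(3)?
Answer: 96119/82 ≈ 1172.2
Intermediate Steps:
q(I) = -4 + I
M(Y, P) = -P (M(Y, P) = P*(-4 + 3) = P*(-1) = -P)
-865071/M(-180, 738) = -865071/((-1*738)) = -865071/(-738) = -865071*(-1/738) = 96119/82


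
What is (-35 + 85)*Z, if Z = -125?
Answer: -6250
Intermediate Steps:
(-35 + 85)*Z = (-35 + 85)*(-125) = 50*(-125) = -6250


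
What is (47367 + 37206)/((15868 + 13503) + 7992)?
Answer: 84573/37363 ≈ 2.2635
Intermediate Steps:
(47367 + 37206)/((15868 + 13503) + 7992) = 84573/(29371 + 7992) = 84573/37363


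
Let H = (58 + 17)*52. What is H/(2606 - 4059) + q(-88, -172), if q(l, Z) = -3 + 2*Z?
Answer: -508091/1453 ≈ -349.68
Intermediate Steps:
H = 3900 (H = 75*52 = 3900)
H/(2606 - 4059) + q(-88, -172) = 3900/(2606 - 4059) + (-3 + 2*(-172)) = 3900/(-1453) + (-3 - 344) = 3900*(-1/1453) - 347 = -3900/1453 - 347 = -508091/1453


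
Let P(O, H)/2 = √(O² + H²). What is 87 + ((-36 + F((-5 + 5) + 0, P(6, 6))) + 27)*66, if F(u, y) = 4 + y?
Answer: -243 + 792*√2 ≈ 877.06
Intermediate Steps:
P(O, H) = 2*√(H² + O²) (P(O, H) = 2*√(O² + H²) = 2*√(H² + O²))
87 + ((-36 + F((-5 + 5) + 0, P(6, 6))) + 27)*66 = 87 + ((-36 + (4 + 2*√(6² + 6²))) + 27)*66 = 87 + ((-36 + (4 + 2*√(36 + 36))) + 27)*66 = 87 + ((-36 + (4 + 2*√72)) + 27)*66 = 87 + ((-36 + (4 + 2*(6*√2))) + 27)*66 = 87 + ((-36 + (4 + 12*√2)) + 27)*66 = 87 + ((-32 + 12*√2) + 27)*66 = 87 + (-5 + 12*√2)*66 = 87 + (-330 + 792*√2) = -243 + 792*√2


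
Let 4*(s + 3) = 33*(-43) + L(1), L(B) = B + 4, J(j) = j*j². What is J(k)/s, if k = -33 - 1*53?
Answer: 1272112/713 ≈ 1784.2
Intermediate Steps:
k = -86 (k = -33 - 53 = -86)
J(j) = j³
L(B) = 4 + B
s = -713/2 (s = -3 + (33*(-43) + (4 + 1))/4 = -3 + (-1419 + 5)/4 = -3 + (¼)*(-1414) = -3 - 707/2 = -713/2 ≈ -356.50)
J(k)/s = (-86)³/(-713/2) = -636056*(-2/713) = 1272112/713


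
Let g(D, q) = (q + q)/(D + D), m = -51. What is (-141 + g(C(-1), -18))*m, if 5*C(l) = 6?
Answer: 7956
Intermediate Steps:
C(l) = 6/5 (C(l) = (⅕)*6 = 6/5)
g(D, q) = q/D (g(D, q) = (2*q)/((2*D)) = (2*q)*(1/(2*D)) = q/D)
(-141 + g(C(-1), -18))*m = (-141 - 18/6/5)*(-51) = (-141 - 18*⅚)*(-51) = (-141 - 15)*(-51) = -156*(-51) = 7956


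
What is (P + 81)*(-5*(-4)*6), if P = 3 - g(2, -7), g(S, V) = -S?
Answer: 10320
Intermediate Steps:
P = 5 (P = 3 - (-1)*2 = 3 - 1*(-2) = 3 + 2 = 5)
(P + 81)*(-5*(-4)*6) = (5 + 81)*(-5*(-4)*6) = 86*(20*6) = 86*120 = 10320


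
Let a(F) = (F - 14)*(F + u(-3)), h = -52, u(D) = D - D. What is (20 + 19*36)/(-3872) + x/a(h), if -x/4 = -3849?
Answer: 1231/286 ≈ 4.3042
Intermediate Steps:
u(D) = 0
x = 15396 (x = -4*(-3849) = 15396)
a(F) = F*(-14 + F) (a(F) = (F - 14)*(F + 0) = (-14 + F)*F = F*(-14 + F))
(20 + 19*36)/(-3872) + x/a(h) = (20 + 19*36)/(-3872) + 15396/((-52*(-14 - 52))) = (20 + 684)*(-1/3872) + 15396/((-52*(-66))) = 704*(-1/3872) + 15396/3432 = -2/11 + 15396*(1/3432) = -2/11 + 1283/286 = 1231/286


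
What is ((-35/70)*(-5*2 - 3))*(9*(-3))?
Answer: -351/2 ≈ -175.50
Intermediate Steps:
((-35/70)*(-5*2 - 3))*(9*(-3)) = ((-35*1/70)*(-10 - 3))*(-27) = -½*(-13)*(-27) = (13/2)*(-27) = -351/2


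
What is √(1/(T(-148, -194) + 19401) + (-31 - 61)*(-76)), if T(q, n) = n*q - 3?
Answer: √16183488171310/48110 ≈ 83.618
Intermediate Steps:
T(q, n) = -3 + n*q
√(1/(T(-148, -194) + 19401) + (-31 - 61)*(-76)) = √(1/((-3 - 194*(-148)) + 19401) + (-31 - 61)*(-76)) = √(1/((-3 + 28712) + 19401) - 92*(-76)) = √(1/(28709 + 19401) + 6992) = √(1/48110 + 6992) = √(336385121/48110) = √16183488171310/48110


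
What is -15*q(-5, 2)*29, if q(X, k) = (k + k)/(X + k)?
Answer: 580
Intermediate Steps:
q(X, k) = 2*k/(X + k) (q(X, k) = (2*k)/(X + k) = 2*k/(X + k))
-15*q(-5, 2)*29 = -30*2/(-5 + 2)*29 = -30*2/(-3)*29 = -30*2*(-1)/3*29 = -15*(-4/3)*29 = 20*29 = 580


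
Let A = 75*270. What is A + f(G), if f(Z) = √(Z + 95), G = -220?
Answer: 20250 + 5*I*√5 ≈ 20250.0 + 11.18*I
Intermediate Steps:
A = 20250
f(Z) = √(95 + Z)
A + f(G) = 20250 + √(95 - 220) = 20250 + √(-125) = 20250 + 5*I*√5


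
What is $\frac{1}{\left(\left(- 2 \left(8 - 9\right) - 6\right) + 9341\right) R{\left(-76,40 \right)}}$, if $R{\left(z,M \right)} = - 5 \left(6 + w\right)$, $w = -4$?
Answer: $- \frac{1}{93370} \approx -1.071 \cdot 10^{-5}$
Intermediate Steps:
$R{\left(z,M \right)} = -10$ ($R{\left(z,M \right)} = - 5 \left(6 - 4\right) = \left(-5\right) 2 = -10$)
$\frac{1}{\left(\left(- 2 \left(8 - 9\right) - 6\right) + 9341\right) R{\left(-76,40 \right)}} = \frac{1}{\left(\left(- 2 \left(8 - 9\right) - 6\right) + 9341\right) \left(-10\right)} = \frac{1}{\left(- 2 \left(8 - 9\right) - 6\right) + 9341} \left(- \frac{1}{10}\right) = \frac{1}{\left(\left(-2\right) \left(-1\right) - 6\right) + 9341} \left(- \frac{1}{10}\right) = \frac{1}{\left(2 - 6\right) + 9341} \left(- \frac{1}{10}\right) = \frac{1}{-4 + 9341} \left(- \frac{1}{10}\right) = \frac{1}{9337} \left(- \frac{1}{10}\right) = - \frac{1}{93370}$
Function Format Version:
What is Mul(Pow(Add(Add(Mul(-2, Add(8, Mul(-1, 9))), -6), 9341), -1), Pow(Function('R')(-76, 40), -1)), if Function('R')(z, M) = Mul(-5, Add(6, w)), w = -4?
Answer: Rational(-1, 93370) ≈ -1.0710e-5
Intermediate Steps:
Function('R')(z, M) = -10 (Function('R')(z, M) = Mul(-5, Add(6, -4)) = Mul(-5, 2) = -10)
Mul(Pow(Add(Add(Mul(-2, Add(8, Mul(-1, 9))), -6), 9341), -1), Pow(Function('R')(-76, 40), -1)) = Mul(Pow(Add(Add(Mul(-2, Add(8, Mul(-1, 9))), -6), 9341), -1), Pow(-10, -1)) = Mul(Pow(Add(Add(Mul(-2, Add(8, -9)), -6), 9341), -1), Rational(-1, 10)) = Mul(Pow(Add(Add(Mul(-2, -1), -6), 9341), -1), Rational(-1, 10)) = Mul(Pow(Add(Add(2, -6), 9341), -1), Rational(-1, 10)) = Mul(Pow(Add(-4, 9341), -1), Rational(-1, 10)) = Mul(Pow(9337, -1), Rational(-1, 10)) = Mul(Rational(1, 9337), Rational(-1, 10)) = Rational(-1, 93370)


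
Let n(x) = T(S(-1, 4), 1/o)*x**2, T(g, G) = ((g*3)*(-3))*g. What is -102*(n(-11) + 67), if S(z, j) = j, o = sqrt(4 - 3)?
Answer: 1770414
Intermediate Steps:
o = 1 (o = sqrt(1) = 1)
T(g, G) = -9*g**2 (T(g, G) = ((3*g)*(-3))*g = (-9*g)*g = -9*g**2)
n(x) = -144*x**2 (n(x) = (-9*4**2)*x**2 = (-9*16)*x**2 = -144*x**2)
-102*(n(-11) + 67) = -102*(-144*(-11)**2 + 67) = -102*(-144*121 + 67) = -102*(-17424 + 67) = -102*(-17357) = 1770414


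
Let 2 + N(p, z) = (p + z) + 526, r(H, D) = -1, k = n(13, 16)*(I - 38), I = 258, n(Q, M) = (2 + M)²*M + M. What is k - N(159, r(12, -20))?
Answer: 1143318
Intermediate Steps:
n(Q, M) = M + M*(2 + M)² (n(Q, M) = M*(2 + M)² + M = M + M*(2 + M)²)
k = 1144000 (k = (16*(1 + (2 + 16)²))*(258 - 38) = (16*(1 + 18²))*220 = (16*(1 + 324))*220 = (16*325)*220 = 5200*220 = 1144000)
N(p, z) = 524 + p + z (N(p, z) = -2 + ((p + z) + 526) = -2 + (526 + p + z) = 524 + p + z)
k - N(159, r(12, -20)) = 1144000 - (524 + 159 - 1) = 1144000 - 1*682 = 1144000 - 682 = 1143318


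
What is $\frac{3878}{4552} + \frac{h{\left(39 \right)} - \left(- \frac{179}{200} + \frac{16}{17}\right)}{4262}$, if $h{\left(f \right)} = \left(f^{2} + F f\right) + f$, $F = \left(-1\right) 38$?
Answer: $\frac{7175224767}{8245265200} \approx 0.87022$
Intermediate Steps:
$F = -38$
$h{\left(f \right)} = f^{2} - 37 f$ ($h{\left(f \right)} = \left(f^{2} - 38 f\right) + f = f^{2} - 37 f$)
$\frac{3878}{4552} + \frac{h{\left(39 \right)} - \left(- \frac{179}{200} + \frac{16}{17}\right)}{4262} = \frac{3878}{4552} + \frac{39 \left(-37 + 39\right) - \left(- \frac{179}{200} + \frac{16}{17}\right)}{4262} = 3878 \cdot \frac{1}{4552} + \left(39 \cdot 2 - \frac{157}{3400}\right) \frac{1}{4262} = \frac{1939}{2276} + \left(78 + \left(\frac{179}{200} - \frac{16}{17}\right)\right) \frac{1}{4262} = \frac{1939}{2276} + \left(78 - \frac{157}{3400}\right) \frac{1}{4262} = \frac{1939}{2276} + \frac{265043}{3400} \cdot \frac{1}{4262} = \frac{1939}{2276} + \frac{265043}{14490800} = \frac{7175224767}{8245265200}$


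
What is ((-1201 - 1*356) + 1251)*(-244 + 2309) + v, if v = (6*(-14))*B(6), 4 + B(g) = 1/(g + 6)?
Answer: -631561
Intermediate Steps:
B(g) = -4 + 1/(6 + g) (B(g) = -4 + 1/(g + 6) = -4 + 1/(6 + g))
v = 329 (v = (6*(-14))*((-23 - 4*6)/(6 + 6)) = -84*(-23 - 24)/12 = -7*(-47) = -84*(-47/12) = 329)
((-1201 - 1*356) + 1251)*(-244 + 2309) + v = ((-1201 - 1*356) + 1251)*(-244 + 2309) + 329 = ((-1201 - 356) + 1251)*2065 + 329 = (-1557 + 1251)*2065 + 329 = -306*2065 + 329 = -631890 + 329 = -631561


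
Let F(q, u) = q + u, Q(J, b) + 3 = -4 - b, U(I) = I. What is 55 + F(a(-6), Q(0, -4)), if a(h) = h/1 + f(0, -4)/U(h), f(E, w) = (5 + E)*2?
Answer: 133/3 ≈ 44.333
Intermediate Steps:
f(E, w) = 10 + 2*E
Q(J, b) = -7 - b (Q(J, b) = -3 + (-4 - b) = -7 - b)
a(h) = h + 10/h (a(h) = h/1 + (10 + 2*0)/h = h*1 + (10 + 0)/h = h + 10/h)
55 + F(a(-6), Q(0, -4)) = 55 + ((-6 + 10/(-6)) + (-7 - 1*(-4))) = 55 + ((-6 + 10*(-⅙)) + (-7 + 4)) = 55 + ((-6 - 5/3) - 3) = 55 + (-23/3 - 3) = 55 - 32/3 = 133/3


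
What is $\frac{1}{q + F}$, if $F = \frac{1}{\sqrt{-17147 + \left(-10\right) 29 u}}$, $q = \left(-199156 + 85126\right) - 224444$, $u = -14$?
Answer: $- \frac{4429609238}{1499307557222813} + \frac{i \sqrt{13087}}{1499307557222813} \approx -2.9544 \cdot 10^{-6} + 7.6301 \cdot 10^{-14} i$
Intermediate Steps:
$q = -338474$ ($q = -114030 - 224444 = -338474$)
$F = - \frac{i \sqrt{13087}}{13087}$ ($F = \frac{1}{\sqrt{-17147 + \left(-10\right) 29 \left(-14\right)}} = \frac{1}{\sqrt{-17147 - -4060}} = \frac{1}{\sqrt{-17147 + 4060}} = \frac{1}{\sqrt{-13087}} = \frac{1}{i \sqrt{13087}} = - \frac{i \sqrt{13087}}{13087} \approx - 0.0087414 i$)
$\frac{1}{q + F} = \frac{1}{-338474 - \frac{i \sqrt{13087}}{13087}}$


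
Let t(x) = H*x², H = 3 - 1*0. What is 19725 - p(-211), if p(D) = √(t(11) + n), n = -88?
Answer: 19725 - 5*√11 ≈ 19708.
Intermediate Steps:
H = 3 (H = 3 + 0 = 3)
t(x) = 3*x²
p(D) = 5*√11 (p(D) = √(3*11² - 88) = √(3*121 - 88) = √(363 - 88) = √275 = 5*√11)
19725 - p(-211) = 19725 - 5*√11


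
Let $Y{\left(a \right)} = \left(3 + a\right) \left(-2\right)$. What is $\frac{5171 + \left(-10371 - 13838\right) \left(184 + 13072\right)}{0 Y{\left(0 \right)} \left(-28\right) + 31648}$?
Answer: $- \frac{320909333}{31648} \approx -10140.0$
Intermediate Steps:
$Y{\left(a \right)} = -6 - 2 a$
$\frac{5171 + \left(-10371 - 13838\right) \left(184 + 13072\right)}{0 Y{\left(0 \right)} \left(-28\right) + 31648} = \frac{5171 + \left(-10371 - 13838\right) \left(184 + 13072\right)}{0 \left(-6 - 0\right) \left(-28\right) + 31648} = \frac{5171 - 320914504}{0 \left(-6 + 0\right) \left(-28\right) + 31648} = \frac{5171 - 320914504}{0 \left(-6\right) \left(-28\right) + 31648} = - \frac{320909333}{0 \left(-28\right) + 31648} = - \frac{320909333}{0 + 31648} = - \frac{320909333}{31648}$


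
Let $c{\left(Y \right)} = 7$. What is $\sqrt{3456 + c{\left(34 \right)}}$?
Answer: $\sqrt{3463} \approx 58.847$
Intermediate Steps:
$\sqrt{3456 + c{\left(34 \right)}} = \sqrt{3456 + 7} = \sqrt{3463}$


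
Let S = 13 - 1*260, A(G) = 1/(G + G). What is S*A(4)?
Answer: -247/8 ≈ -30.875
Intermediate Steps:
A(G) = 1/(2*G)
S = -247 (S = 13 - 260 = -247)
S*A(4) = -247/(2*4) = -247*⅛ = -247/8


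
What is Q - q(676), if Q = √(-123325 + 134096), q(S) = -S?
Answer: 676 + √10771 ≈ 779.78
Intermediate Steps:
Q = √10771 ≈ 103.78
Q - q(676) = √10771 - (-1)*676 = √10771 - 1*(-676) = √10771 + 676 = 676 + √10771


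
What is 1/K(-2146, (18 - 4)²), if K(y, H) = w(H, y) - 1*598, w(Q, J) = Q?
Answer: -1/402 ≈ -0.0024876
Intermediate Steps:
K(y, H) = -598 + H (K(y, H) = H - 1*598 = H - 598 = -598 + H)
1/K(-2146, (18 - 4)²) = 1/(-598 + (18 - 4)²) = 1/(-598 + 14²) = 1/(-598 + 196) = 1/(-402) = -1/402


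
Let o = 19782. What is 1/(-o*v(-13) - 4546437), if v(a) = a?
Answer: -1/4289271 ≈ -2.3314e-7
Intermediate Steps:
1/(-o*v(-13) - 4546437) = 1/(-19782*(-13) - 4546437) = 1/(-1*(-257166) - 4546437) = 1/(257166 - 4546437) = 1/(-4289271) = -1/4289271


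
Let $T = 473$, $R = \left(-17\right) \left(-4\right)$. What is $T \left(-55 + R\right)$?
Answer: $6149$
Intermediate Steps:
$R = 68$
$T \left(-55 + R\right) = 473 \left(-55 + 68\right) = 473 \cdot 13 = 6149$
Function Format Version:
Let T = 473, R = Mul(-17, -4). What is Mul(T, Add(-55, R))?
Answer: 6149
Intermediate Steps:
R = 68
Mul(T, Add(-55, R)) = Mul(473, Add(-55, 68)) = Mul(473, 13) = 6149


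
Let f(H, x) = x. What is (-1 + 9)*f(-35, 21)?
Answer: 168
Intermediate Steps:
(-1 + 9)*f(-35, 21) = (-1 + 9)*21 = 8*21 = 168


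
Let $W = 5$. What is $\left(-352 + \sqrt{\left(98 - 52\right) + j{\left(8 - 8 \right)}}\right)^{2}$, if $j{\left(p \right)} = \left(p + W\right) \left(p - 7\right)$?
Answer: $\left(352 - \sqrt{11}\right)^{2} \approx 1.2158 \cdot 10^{5}$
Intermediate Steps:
$j{\left(p \right)} = \left(-7 + p\right) \left(5 + p\right)$ ($j{\left(p \right)} = \left(p + 5\right) \left(p - 7\right) = \left(5 + p\right) \left(-7 + p\right) = \left(-7 + p\right) \left(5 + p\right)$)
$\left(-352 + \sqrt{\left(98 - 52\right) + j{\left(8 - 8 \right)}}\right)^{2} = \left(-352 + \sqrt{\left(98 - 52\right) - \left(35 - \left(8 - 8\right)^{2} + 2 \left(8 - 8\right)\right)}\right)^{2} = \left(-352 + \sqrt{46 - \left(35 - 0^{2}\right)}\right)^{2} = \left(-352 + \sqrt{46 + \left(-35 + 0 + 0\right)}\right)^{2} = \left(-352 + \sqrt{46 - 35}\right)^{2} = \left(-352 + \sqrt{11}\right)^{2}$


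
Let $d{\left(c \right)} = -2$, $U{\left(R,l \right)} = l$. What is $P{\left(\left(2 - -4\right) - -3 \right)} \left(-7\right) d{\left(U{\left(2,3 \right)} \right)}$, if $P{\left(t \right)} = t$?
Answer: $126$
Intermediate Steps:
$P{\left(\left(2 - -4\right) - -3 \right)} \left(-7\right) d{\left(U{\left(2,3 \right)} \right)} = \left(\left(2 - -4\right) - -3\right) \left(-7\right) \left(-2\right) = \left(\left(2 + 4\right) + 3\right) \left(-7\right) \left(-2\right) = \left(6 + 3\right) \left(-7\right) \left(-2\right) = 9 \left(-7\right) \left(-2\right) = \left(-63\right) \left(-2\right) = 126$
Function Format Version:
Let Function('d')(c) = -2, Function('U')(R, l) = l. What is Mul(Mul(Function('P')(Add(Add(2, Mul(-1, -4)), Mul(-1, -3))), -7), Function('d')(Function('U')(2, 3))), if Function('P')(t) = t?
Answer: 126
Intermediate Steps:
Mul(Mul(Function('P')(Add(Add(2, Mul(-1, -4)), Mul(-1, -3))), -7), Function('d')(Function('U')(2, 3))) = Mul(Mul(Add(Add(2, Mul(-1, -4)), Mul(-1, -3)), -7), -2) = Mul(Mul(Add(Add(2, 4), 3), -7), -2) = Mul(Mul(Add(6, 3), -7), -2) = Mul(Mul(9, -7), -2) = Mul(-63, -2) = 126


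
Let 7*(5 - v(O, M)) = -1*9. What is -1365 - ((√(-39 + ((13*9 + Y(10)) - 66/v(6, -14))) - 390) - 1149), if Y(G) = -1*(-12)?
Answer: 174 - √318/2 ≈ 165.08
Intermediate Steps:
v(O, M) = 44/7 (v(O, M) = 5 - (-1)*9/7 = 5 - ⅐*(-9) = 5 + 9/7 = 44/7)
Y(G) = 12
-1365 - ((√(-39 + ((13*9 + Y(10)) - 66/v(6, -14))) - 390) - 1149) = -1365 - ((√(-39 + ((13*9 + 12) - 66/44/7)) - 390) - 1149) = -1365 - ((√(-39 + ((117 + 12) - 66*7/44)) - 390) - 1149) = -1365 - ((√(-39 + (129 - 21/2)) - 390) - 1149) = -1365 - ((√(-39 + 237/2) - 390) - 1149) = -1365 - ((√(159/2) - 390) - 1149) = -1365 - ((√318/2 - 390) - 1149) = -1365 - ((-390 + √318/2) - 1149) = -1365 - (-1539 + √318/2) = -1365 + (1539 - √318/2) = 174 - √318/2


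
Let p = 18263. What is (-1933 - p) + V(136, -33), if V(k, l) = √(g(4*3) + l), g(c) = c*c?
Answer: -20196 + √111 ≈ -20185.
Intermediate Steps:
g(c) = c²
V(k, l) = √(144 + l) (V(k, l) = √((4*3)² + l) = √(12² + l) = √(144 + l))
(-1933 - p) + V(136, -33) = (-1933 - 1*18263) + √(144 - 33) = (-1933 - 18263) + √111 = -20196 + √111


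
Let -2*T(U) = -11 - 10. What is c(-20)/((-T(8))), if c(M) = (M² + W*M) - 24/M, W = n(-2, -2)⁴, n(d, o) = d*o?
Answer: 47188/105 ≈ 449.41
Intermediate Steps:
T(U) = 21/2 (T(U) = -(-11 - 10)/2 = -½*(-21) = 21/2)
W = 256 (W = (-2*(-2))⁴ = 4⁴ = 256)
c(M) = M² - 24/M + 256*M (c(M) = (M² + 256*M) - 24/M = M² - 24/M + 256*M)
c(-20)/((-T(8))) = ((-24 + (-20)²*(256 - 20))/(-20))/((-1*21/2)) = (-(-24 + 400*236)/20)/(-21/2) = -(-24 + 94400)/20*(-2/21) = -1/20*94376*(-2/21) = -23594/5*(-2/21) = 47188/105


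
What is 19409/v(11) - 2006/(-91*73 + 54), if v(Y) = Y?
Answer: 11627997/6589 ≈ 1764.8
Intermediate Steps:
19409/v(11) - 2006/(-91*73 + 54) = 19409/11 - 2006/(-91*73 + 54) = 19409*(1/11) - 2006/(-6643 + 54) = 19409/11 - 2006/(-6589) = 19409/11 - 2006*(-1/6589) = 19409/11 + 2006/6589 = 11627997/6589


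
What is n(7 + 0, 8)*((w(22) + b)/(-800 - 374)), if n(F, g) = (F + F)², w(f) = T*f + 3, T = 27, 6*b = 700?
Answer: -209818/1761 ≈ -119.15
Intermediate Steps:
b = 350/3 (b = (⅙)*700 = 350/3 ≈ 116.67)
w(f) = 3 + 27*f (w(f) = 27*f + 3 = 3 + 27*f)
n(F, g) = 4*F² (n(F, g) = (2*F)² = 4*F²)
n(7 + 0, 8)*((w(22) + b)/(-800 - 374)) = (4*(7 + 0)²)*(((3 + 27*22) + 350/3)/(-800 - 374)) = (4*7²)*(((3 + 594) + 350/3)/(-1174)) = (4*49)*((597 + 350/3)*(-1/1174)) = 196*((2141/3)*(-1/1174)) = 196*(-2141/3522) = -209818/1761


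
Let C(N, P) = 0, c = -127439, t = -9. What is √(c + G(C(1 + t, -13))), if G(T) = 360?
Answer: I*√127079 ≈ 356.48*I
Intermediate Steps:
√(c + G(C(1 + t, -13))) = √(-127439 + 360) = √(-127079) = I*√127079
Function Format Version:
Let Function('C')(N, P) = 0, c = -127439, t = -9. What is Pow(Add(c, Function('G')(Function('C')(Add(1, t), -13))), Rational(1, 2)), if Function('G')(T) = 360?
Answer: Mul(I, Pow(127079, Rational(1, 2))) ≈ Mul(356.48, I)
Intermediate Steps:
Pow(Add(c, Function('G')(Function('C')(Add(1, t), -13))), Rational(1, 2)) = Pow(Add(-127439, 360), Rational(1, 2)) = Pow(-127079, Rational(1, 2)) = Mul(I, Pow(127079, Rational(1, 2)))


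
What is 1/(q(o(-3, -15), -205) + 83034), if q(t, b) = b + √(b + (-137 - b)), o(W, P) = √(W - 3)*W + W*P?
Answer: 82829/6860643378 - I*√137/6860643378 ≈ 1.2073e-5 - 1.7061e-9*I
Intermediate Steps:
o(W, P) = P*W + W*√(-3 + W) (o(W, P) = √(-3 + W)*W + P*W = W*√(-3 + W) + P*W = P*W + W*√(-3 + W))
q(t, b) = b + I*√137 (q(t, b) = b + √(-137) = b + I*√137)
1/(q(o(-3, -15), -205) + 83034) = 1/((-205 + I*√137) + 83034) = 1/(82829 + I*√137)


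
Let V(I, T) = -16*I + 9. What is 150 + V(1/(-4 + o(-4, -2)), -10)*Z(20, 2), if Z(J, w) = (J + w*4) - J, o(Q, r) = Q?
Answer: 238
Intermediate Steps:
Z(J, w) = 4*w (Z(J, w) = (J + 4*w) - J = 4*w)
V(I, T) = 9 - 16*I
150 + V(1/(-4 + o(-4, -2)), -10)*Z(20, 2) = 150 + (9 - 16/(-4 - 4))*(4*2) = 150 + (9 - 16/(-8))*8 = 150 + (9 - 16*(-⅛))*8 = 150 + (9 + 2)*8 = 150 + 11*8 = 150 + 88 = 238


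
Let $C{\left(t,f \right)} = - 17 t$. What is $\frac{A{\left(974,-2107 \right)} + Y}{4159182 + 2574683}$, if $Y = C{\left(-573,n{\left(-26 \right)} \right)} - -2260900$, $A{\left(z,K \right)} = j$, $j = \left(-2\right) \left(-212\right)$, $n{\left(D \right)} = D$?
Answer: $\frac{454213}{1346773} \approx 0.33726$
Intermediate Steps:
$j = 424$
$A{\left(z,K \right)} = 424$
$Y = 2270641$ ($Y = \left(-17\right) \left(-573\right) - -2260900 = 9741 + 2260900 = 2270641$)
$\frac{A{\left(974,-2107 \right)} + Y}{4159182 + 2574683} = \frac{424 + 2270641}{4159182 + 2574683} = \frac{2271065}{6733865} = 2271065 \cdot \frac{1}{6733865} = \frac{454213}{1346773}$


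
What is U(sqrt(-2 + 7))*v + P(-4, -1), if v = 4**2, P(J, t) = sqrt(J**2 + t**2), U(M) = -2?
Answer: -32 + sqrt(17) ≈ -27.877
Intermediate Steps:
v = 16
U(sqrt(-2 + 7))*v + P(-4, -1) = -2*16 + sqrt((-4)**2 + (-1)**2) = -32 + sqrt(16 + 1) = -32 + sqrt(17)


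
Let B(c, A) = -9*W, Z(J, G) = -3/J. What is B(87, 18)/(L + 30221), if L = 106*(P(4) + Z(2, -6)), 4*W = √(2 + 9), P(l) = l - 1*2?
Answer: -9*√11/121096 ≈ -0.00024650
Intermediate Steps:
P(l) = -2 + l (P(l) = l - 2 = -2 + l)
W = √11/4 (W = √(2 + 9)/4 = √11/4 ≈ 0.82916)
B(c, A) = -9*√11/4
L = 53 (L = 106*((-2 + 4) - 3/2) = 106*(2 - 3*½) = 106*(2 - 3/2) = 106*(½) = 53)
B(87, 18)/(L + 30221) = (-9*√11/4)/(53 + 30221) = -9*√11/4/30274 = -9*√11/4*(1/30274) = -9*√11/121096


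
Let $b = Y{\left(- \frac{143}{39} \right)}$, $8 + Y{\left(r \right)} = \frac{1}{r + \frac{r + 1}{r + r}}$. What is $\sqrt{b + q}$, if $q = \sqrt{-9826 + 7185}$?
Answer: $\frac{\sqrt{-98645 + 11881 i \sqrt{2641}}}{109} \approx 4.6773 + 5.4936 i$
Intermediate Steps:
$q = i \sqrt{2641}$ ($q = \sqrt{-2641} = i \sqrt{2641} \approx 51.391 i$)
$Y{\left(r \right)} = -8 + \frac{1}{r + \frac{1 + r}{2 r}}$ ($Y{\left(r \right)} = -8 + \frac{1}{r + \frac{r + 1}{r + r}} = -8 + \frac{1}{r + \frac{1 + r}{2 r}}$)
$b = - \frac{905}{109}$ ($b = \frac{2 \left(-4 - 8 \left(- \frac{143}{39}\right)^{2} - 3 \left(- \frac{143}{39}\right)\right)}{1 - \frac{143}{39} + 2 \left(- \frac{143}{39}\right)^{2}} = \frac{2 \left(-4 - 8 \left(\left(-143\right) \frac{1}{39}\right)^{2} - 3 \left(\left(-143\right) \frac{1}{39}\right)\right)}{1 - \frac{11}{3} + 2 \left(\left(-143\right) \frac{1}{39}\right)^{2}} = \frac{2 \left(-4 - 8 \left(- \frac{11}{3}\right)^{2} - -11\right)}{1 - \frac{11}{3} + 2 \left(- \frac{11}{3}\right)^{2}} = \frac{2 \left(-4 - \frac{968}{9} + 11\right)}{1 - \frac{11}{3} + 2 \cdot \frac{121}{9}} = \frac{2 \left(-4 - \frac{968}{9} + 11\right)}{1 - \frac{11}{3} + \frac{242}{9}} = 2 \frac{1}{\frac{218}{9}} \left(- \frac{905}{9}\right) = 2 \cdot \frac{9}{218} \left(- \frac{905}{9}\right) = - \frac{905}{109} \approx -8.3027$)
$\sqrt{b + q} = \sqrt{- \frac{905}{109} + i \sqrt{2641}}$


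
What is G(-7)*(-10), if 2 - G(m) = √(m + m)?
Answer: -20 + 10*I*√14 ≈ -20.0 + 37.417*I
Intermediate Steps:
G(m) = 2 - √2*√m (G(m) = 2 - √(m + m) = 2 - √(2*m) = 2 - √2*√m)
G(-7)*(-10) = (2 - √2*√(-7))*(-10) = (2 - √2*I*√7)*(-10) = (2 - I*√14)*(-10) = -20 + 10*I*√14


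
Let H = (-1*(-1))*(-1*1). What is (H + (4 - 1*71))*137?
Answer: -9316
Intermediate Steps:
H = -1 (H = 1*(-1) = -1)
(H + (4 - 1*71))*137 = (-1 + (4 - 1*71))*137 = (-1 + (4 - 71))*137 = (-1 - 67)*137 = -68*137 = -9316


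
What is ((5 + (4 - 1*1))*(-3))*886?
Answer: -21264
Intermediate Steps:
((5 + (4 - 1*1))*(-3))*886 = ((5 + (4 - 1))*(-3))*886 = ((5 + 3)*(-3))*886 = (8*(-3))*886 = -24*886 = -21264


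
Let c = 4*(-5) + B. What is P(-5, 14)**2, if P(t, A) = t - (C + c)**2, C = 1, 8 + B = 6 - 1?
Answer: 239121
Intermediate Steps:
B = -3 (B = -8 + (6 - 1) = -8 + 5 = -3)
c = -23 (c = 4*(-5) - 3 = -20 - 3 = -23)
P(t, A) = -484 + t (P(t, A) = t - (1 - 23)**2 = t - 1*(-22)**2 = t - 1*484 = t - 484 = -484 + t)
P(-5, 14)**2 = (-484 - 5)**2 = (-489)**2 = 239121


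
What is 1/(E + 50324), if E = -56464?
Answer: -1/6140 ≈ -0.00016287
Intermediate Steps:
1/(E + 50324) = 1/(-56464 + 50324) = 1/(-6140) = -1/6140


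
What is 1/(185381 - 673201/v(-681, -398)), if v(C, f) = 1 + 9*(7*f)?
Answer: 25073/4648731014 ≈ 5.3935e-6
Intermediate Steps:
v(C, f) = 1 + 63*f
1/(185381 - 673201/v(-681, -398)) = 1/(185381 - 673201/(1 + 63*(-398))) = 1/(185381 - 673201/(1 - 25074)) = 1/(185381 - 673201/(-25073)) = 1/(185381 - 673201*(-1/25073)) = 1/(185381 + 673201/25073) = 1/(4648731014/25073) = 25073/4648731014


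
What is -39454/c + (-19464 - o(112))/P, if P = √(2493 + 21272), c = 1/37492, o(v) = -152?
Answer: -1479209368 - 19312*√485/3395 ≈ -1.4792e+9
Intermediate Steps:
c = 1/37492 ≈ 2.6672e-5
P = 7*√485 (P = √23765 = 7*√485 ≈ 154.16)
-39454/c + (-19464 - o(112))/P = -39454/1/37492 + (-19464 - 1*(-152))/((7*√485)) = -39454*37492 + (-19464 + 152)*(√485/3395) = -1479209368 - 19312*√485/3395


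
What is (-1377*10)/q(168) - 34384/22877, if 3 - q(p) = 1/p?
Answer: -52940031872/11507131 ≈ -4600.6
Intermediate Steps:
q(p) = 3 - 1/p
(-1377*10)/q(168) - 34384/22877 = (-1377*10)/(3 - 1/168) - 34384/22877 = -13770/(3 - 1*1/168) - 34384*1/22877 = -13770/(3 - 1/168) - 34384/22877 = -13770/503/168 - 34384/22877 = -13770*168/503 - 34384/22877 = -2313360/503 - 34384/22877 = -52940031872/11507131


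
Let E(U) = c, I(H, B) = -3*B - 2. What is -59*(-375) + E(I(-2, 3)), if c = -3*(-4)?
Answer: 22137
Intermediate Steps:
I(H, B) = -2 - 3*B
c = 12
E(U) = 12
-59*(-375) + E(I(-2, 3)) = -59*(-375) + 12 = 22125 + 12 = 22137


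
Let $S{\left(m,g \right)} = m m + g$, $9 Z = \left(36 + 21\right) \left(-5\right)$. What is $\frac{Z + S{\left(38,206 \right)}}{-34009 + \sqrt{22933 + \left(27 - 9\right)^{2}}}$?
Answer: $- \frac{165113695}{3469766472} - \frac{4855 \sqrt{23257}}{3469766472} \approx -0.0478$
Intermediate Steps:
$Z = - \frac{95}{3}$ ($Z = \frac{\left(36 + 21\right) \left(-5\right)}{9} = \frac{57 \left(-5\right)}{9} = \frac{1}{9} \left(-285\right) = - \frac{95}{3} \approx -31.667$)
$S{\left(m,g \right)} = g + m^{2}$ ($S{\left(m,g \right)} = m^{2} + g = g + m^{2}$)
$\frac{Z + S{\left(38,206 \right)}}{-34009 + \sqrt{22933 + \left(27 - 9\right)^{2}}} = \frac{- \frac{95}{3} + \left(206 + 38^{2}\right)}{-34009 + \sqrt{22933 + \left(27 - 9\right)^{2}}} = \frac{- \frac{95}{3} + \left(206 + 1444\right)}{-34009 + \sqrt{22933 + 18^{2}}} = \frac{- \frac{95}{3} + 1650}{-34009 + \sqrt{22933 + 324}} = \frac{4855}{3 \left(-34009 + \sqrt{23257}\right)}$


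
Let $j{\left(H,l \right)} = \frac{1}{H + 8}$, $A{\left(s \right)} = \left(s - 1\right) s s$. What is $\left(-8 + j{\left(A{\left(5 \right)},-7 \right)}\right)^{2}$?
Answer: $\frac{744769}{11664} \approx 63.852$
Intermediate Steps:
$A{\left(s \right)} = s^{2} \left(-1 + s\right)$ ($A{\left(s \right)} = \left(s - 1\right) s s = \left(-1 + s\right) s s = s \left(-1 + s\right) s = s^{2} \left(-1 + s\right)$)
$j{\left(H,l \right)} = \frac{1}{8 + H}$
$\left(-8 + j{\left(A{\left(5 \right)},-7 \right)}\right)^{2} = \left(-8 + \frac{1}{8 + 5^{2} \left(-1 + 5\right)}\right)^{2} = \left(-8 + \frac{1}{8 + 25 \cdot 4}\right)^{2} = \left(-8 + \frac{1}{8 + 100}\right)^{2} = \left(-8 + \frac{1}{108}\right)^{2} = \left(- \frac{863}{108}\right)^{2} = \frac{744769}{11664}$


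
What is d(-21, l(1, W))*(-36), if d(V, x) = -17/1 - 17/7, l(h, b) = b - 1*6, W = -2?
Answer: 4896/7 ≈ 699.43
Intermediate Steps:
l(h, b) = -6 + b (l(h, b) = b - 6 = -6 + b)
d(V, x) = -136/7 (d(V, x) = -17*1 - 17*⅐ = -17 - 17/7 = -136/7)
d(-21, l(1, W))*(-36) = -136/7*(-36) = 4896/7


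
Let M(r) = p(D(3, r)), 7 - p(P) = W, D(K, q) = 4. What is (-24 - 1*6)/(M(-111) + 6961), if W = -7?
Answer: -2/465 ≈ -0.0043011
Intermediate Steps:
p(P) = 14 (p(P) = 7 - 1*(-7) = 7 + 7 = 14)
M(r) = 14
(-24 - 1*6)/(M(-111) + 6961) = (-24 - 1*6)/(14 + 6961) = (-24 - 6)/6975 = (1/6975)*(-30) = -2/465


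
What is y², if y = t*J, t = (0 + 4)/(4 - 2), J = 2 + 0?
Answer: 16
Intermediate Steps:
J = 2
t = 2 (t = 4/2 = 4*(½) = 2)
y = 4 (y = 2*2 = 4)
y² = 4² = 16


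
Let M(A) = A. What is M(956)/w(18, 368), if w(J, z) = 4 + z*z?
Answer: 239/33857 ≈ 0.0070591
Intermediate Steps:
w(J, z) = 4 + z²
M(956)/w(18, 368) = 956/(4 + 368²) = 956/(4 + 135424) = 956/135428 = 956*(1/135428) = 239/33857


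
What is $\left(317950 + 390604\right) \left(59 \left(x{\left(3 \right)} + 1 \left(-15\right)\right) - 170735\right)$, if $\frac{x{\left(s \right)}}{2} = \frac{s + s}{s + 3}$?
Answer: $-121518428108$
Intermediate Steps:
$x{\left(s \right)} = \frac{4 s}{3 + s}$ ($x{\left(s \right)} = 2 \frac{s + s}{s + 3} = 2 \frac{2 s}{3 + s} = \frac{4 s}{3 + s}$)
$\left(317950 + 390604\right) \left(59 \left(x{\left(3 \right)} + 1 \left(-15\right)\right) - 170735\right) = \left(317950 + 390604\right) \left(59 \left(4 \cdot 3 \frac{1}{3 + 3} + 1 \left(-15\right)\right) - 170735\right) = 708554 \left(59 \left(4 \cdot 3 \cdot \frac{1}{6} - 15\right) - 170735\right) = 708554 \left(59 \left(2 - 15\right) - 170735\right) = 708554 \left(59 \left(-13\right) - 170735\right) = 708554 \left(-767 - 170735\right) = 708554 \left(-171502\right) = -121518428108$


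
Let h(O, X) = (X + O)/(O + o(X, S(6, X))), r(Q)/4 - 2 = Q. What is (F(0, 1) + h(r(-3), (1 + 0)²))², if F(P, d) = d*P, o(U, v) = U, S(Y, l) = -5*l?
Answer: 1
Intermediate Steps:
r(Q) = 8 + 4*Q
F(P, d) = P*d
h(O, X) = 1 (h(O, X) = (X + O)/(O + X) = (O + X)/(O + X) = 1)
(F(0, 1) + h(r(-3), (1 + 0)²))² = (0*1 + 1)² = (0 + 1)² = 1² = 1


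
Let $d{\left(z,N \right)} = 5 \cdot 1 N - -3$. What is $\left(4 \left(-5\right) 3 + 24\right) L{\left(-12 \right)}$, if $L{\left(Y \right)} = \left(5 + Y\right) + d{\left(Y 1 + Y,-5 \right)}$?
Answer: $1044$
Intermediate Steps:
$d{\left(z,N \right)} = 3 + 5 N$ ($d{\left(z,N \right)} = 5 N + 3 = 3 + 5 N$)
$L{\left(Y \right)} = -17 + Y$ ($L{\left(Y \right)} = \left(5 + Y\right) + \left(3 + 5 \left(-5\right)\right) = \left(5 + Y\right) + \left(3 - 25\right) = \left(5 + Y\right) - 22 = -17 + Y$)
$\left(4 \left(-5\right) 3 + 24\right) L{\left(-12 \right)} = \left(4 \left(-5\right) 3 + 24\right) \left(-17 - 12\right) = \left(\left(-20\right) 3 + 24\right) \left(-29\right) = \left(-60 + 24\right) \left(-29\right) = \left(-36\right) \left(-29\right) = 1044$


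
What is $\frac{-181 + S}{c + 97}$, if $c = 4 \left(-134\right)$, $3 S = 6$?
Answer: $\frac{179}{439} \approx 0.40774$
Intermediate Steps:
$S = 2$ ($S = \frac{1}{3} \cdot 6 = 2$)
$c = -536$
$\frac{-181 + S}{c + 97} = \frac{-181 + 2}{-536 + 97} = - \frac{179}{-439} = \left(-179\right) \left(- \frac{1}{439}\right) = \frac{179}{439}$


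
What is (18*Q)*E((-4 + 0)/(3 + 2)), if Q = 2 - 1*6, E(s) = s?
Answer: 288/5 ≈ 57.600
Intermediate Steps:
Q = -4 (Q = 2 - 6 = -4)
(18*Q)*E((-4 + 0)/(3 + 2)) = (18*(-4))*((-4 + 0)/(3 + 2)) = -(-288)/5 = -72*(-⅘) = 288/5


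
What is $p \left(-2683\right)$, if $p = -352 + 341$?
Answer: $29513$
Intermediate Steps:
$p = -11$
$p \left(-2683\right) = \left(-11\right) \left(-2683\right) = 29513$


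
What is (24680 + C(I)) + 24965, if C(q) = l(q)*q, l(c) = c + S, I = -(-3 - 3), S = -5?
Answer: 49651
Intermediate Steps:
I = 6 (I = -1*(-6) = 6)
l(c) = -5 + c (l(c) = c - 5 = -5 + c)
C(q) = q*(-5 + q) (C(q) = (-5 + q)*q = q*(-5 + q))
(24680 + C(I)) + 24965 = (24680 + 6*(-5 + 6)) + 24965 = (24680 + 6*1) + 24965 = (24680 + 6) + 24965 = 24686 + 24965 = 49651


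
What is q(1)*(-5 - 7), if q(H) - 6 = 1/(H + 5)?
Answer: -74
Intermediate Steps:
q(H) = 6 + 1/(5 + H) (q(H) = 6 + 1/(H + 5) = 6 + 1/(5 + H))
q(1)*(-5 - 7) = ((31 + 6*1)/(5 + 1))*(-5 - 7) = ((31 + 6)/6)*(-12) = ((⅙)*37)*(-12) = (37/6)*(-12) = -74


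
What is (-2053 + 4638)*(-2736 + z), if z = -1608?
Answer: -11229240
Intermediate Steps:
(-2053 + 4638)*(-2736 + z) = (-2053 + 4638)*(-2736 - 1608) = 2585*(-4344) = -11229240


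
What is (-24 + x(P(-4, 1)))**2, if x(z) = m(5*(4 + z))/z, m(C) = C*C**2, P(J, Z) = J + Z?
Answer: 38809/9 ≈ 4312.1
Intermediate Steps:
m(C) = C**3
x(z) = (20 + 5*z)**3/z (x(z) = (5*(4 + z))**3/z = (20 + 5*z)**3/z)
(-24 + x(P(-4, 1)))**2 = (-24 + 125*(4 + (-4 + 1))**3/(-4 + 1))**2 = (-24 + 125*(4 - 3)**3/(-3))**2 = (-24 + 125*(-1/3)*1**3)**2 = (-24 + 125*(-1/3)*1)**2 = (-24 - 125/3)**2 = (-197/3)**2 = 38809/9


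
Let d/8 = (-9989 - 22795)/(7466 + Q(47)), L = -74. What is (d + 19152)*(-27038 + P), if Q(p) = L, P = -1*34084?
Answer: -89969872584/77 ≈ -1.1684e+9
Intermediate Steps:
P = -34084
Q(p) = -74
d = -2732/77 (d = 8*((-9989 - 22795)/(7466 - 74)) = 8*(-32784/7392) = 8*(-32784*1/7392) = 8*(-683/154) = -2732/77 ≈ -35.481)
(d + 19152)*(-27038 + P) = (-2732/77 + 19152)*(-27038 - 34084) = (1471972/77)*(-61122) = -89969872584/77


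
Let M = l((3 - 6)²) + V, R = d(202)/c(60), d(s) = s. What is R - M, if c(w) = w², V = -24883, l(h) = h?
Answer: 44773301/1800 ≈ 24874.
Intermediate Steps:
R = 101/1800 (R = 202/(60²) = 202/3600 = 202*(1/3600) = 101/1800 ≈ 0.056111)
M = -24874 (M = (3 - 6)² - 24883 = (-3)² - 24883 = 9 - 24883 = -24874)
R - M = 101/1800 - 1*(-24874) = 101/1800 + 24874 = 44773301/1800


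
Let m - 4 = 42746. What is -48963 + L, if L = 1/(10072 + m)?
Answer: -2586323585/52822 ≈ -48963.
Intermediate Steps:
m = 42750 (m = 4 + 42746 = 42750)
L = 1/52822 (L = 1/(10072 + 42750) = 1/52822 ≈ 1.8932e-5)
-48963 + L = -48963 + 1/52822 = -2586323585/52822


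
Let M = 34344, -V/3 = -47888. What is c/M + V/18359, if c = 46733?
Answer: 5791967563/630521496 ≈ 9.1860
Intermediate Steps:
V = 143664 (V = -3*(-47888) = 143664)
c/M + V/18359 = 46733/34344 + 143664/18359 = 5791967563/630521496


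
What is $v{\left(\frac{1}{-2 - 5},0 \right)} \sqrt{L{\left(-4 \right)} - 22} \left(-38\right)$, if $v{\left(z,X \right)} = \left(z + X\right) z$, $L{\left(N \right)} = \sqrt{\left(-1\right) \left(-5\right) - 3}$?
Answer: $- \frac{38 i \sqrt{22 - \sqrt{2}}}{49} \approx - 3.5186 i$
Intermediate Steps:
$L{\left(N \right)} = \sqrt{2}$ ($L{\left(N \right)} = \sqrt{5 - 3} = \sqrt{2}$)
$v{\left(z,X \right)} = z \left(X + z\right)$ ($v{\left(z,X \right)} = \left(X + z\right) z = z \left(X + z\right)$)
$v{\left(\frac{1}{-2 - 5},0 \right)} \sqrt{L{\left(-4 \right)} - 22} \left(-38\right) = \frac{0 + \frac{1}{-2 - 5}}{-2 - 5} \sqrt{\sqrt{2} - 22} \left(-38\right) = \frac{0 + \frac{1}{-7}}{-7} \sqrt{-22 + \sqrt{2}} \left(-38\right) = - \frac{0 - \frac{1}{7}}{7} \sqrt{-22 + \sqrt{2}} \left(-38\right) = \left(- \frac{1}{7}\right) \left(- \frac{1}{7}\right) \sqrt{-22 + \sqrt{2}} \left(-38\right) = \frac{\sqrt{-22 + \sqrt{2}}}{49} \left(-38\right) = - \frac{38 \sqrt{-22 + \sqrt{2}}}{49}$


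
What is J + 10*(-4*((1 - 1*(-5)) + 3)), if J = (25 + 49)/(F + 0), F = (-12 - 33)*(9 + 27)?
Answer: -291637/810 ≈ -360.05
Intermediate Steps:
F = -1620 (F = -45*36 = -1620)
J = -37/810 (J = (25 + 49)/(-1620 + 0) = 74/(-1620) = 74*(-1/1620) = -37/810 ≈ -0.045679)
J + 10*(-4*((1 - 1*(-5)) + 3)) = -37/810 + 10*(-4*((1 - 1*(-5)) + 3)) = -37/810 + 10*(-4*((1 + 5) + 3)) = -37/810 + 10*(-4*(6 + 3)) = -37/810 + 10*(-4*9) = -37/810 + 10*(-36) = -37/810 - 360 = -291637/810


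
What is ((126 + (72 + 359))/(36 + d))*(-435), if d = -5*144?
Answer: 80765/228 ≈ 354.23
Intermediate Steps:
d = -720
((126 + (72 + 359))/(36 + d))*(-435) = ((126 + (72 + 359))/(36 - 720))*(-435) = ((126 + 431)/(-684))*(-435) = (557*(-1/684))*(-435) = -557/684*(-435) = 80765/228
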